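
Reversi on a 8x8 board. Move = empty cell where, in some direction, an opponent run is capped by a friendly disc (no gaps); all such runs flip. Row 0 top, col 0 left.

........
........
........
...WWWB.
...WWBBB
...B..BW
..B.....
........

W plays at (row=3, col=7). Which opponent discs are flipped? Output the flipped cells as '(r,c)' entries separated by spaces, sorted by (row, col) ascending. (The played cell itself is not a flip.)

Answer: (3,6) (4,7)

Derivation:
Dir NW: first cell '.' (not opp) -> no flip
Dir N: first cell '.' (not opp) -> no flip
Dir NE: edge -> no flip
Dir W: opp run (3,6) capped by W -> flip
Dir E: edge -> no flip
Dir SW: opp run (4,6), next='.' -> no flip
Dir S: opp run (4,7) capped by W -> flip
Dir SE: edge -> no flip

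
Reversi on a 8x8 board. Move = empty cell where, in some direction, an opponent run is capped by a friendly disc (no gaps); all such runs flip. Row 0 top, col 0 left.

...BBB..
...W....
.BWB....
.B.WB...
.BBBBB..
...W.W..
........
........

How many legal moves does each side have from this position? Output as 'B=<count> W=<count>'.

Answer: B=8 W=5

Derivation:
-- B to move --
(0,2): no bracket -> illegal
(1,1): flips 2 -> legal
(1,2): no bracket -> illegal
(1,4): no bracket -> illegal
(2,4): flips 1 -> legal
(3,2): flips 1 -> legal
(4,6): no bracket -> illegal
(5,2): no bracket -> illegal
(5,4): no bracket -> illegal
(5,6): no bracket -> illegal
(6,2): flips 1 -> legal
(6,3): flips 1 -> legal
(6,4): flips 1 -> legal
(6,5): flips 1 -> legal
(6,6): flips 1 -> legal
B mobility = 8
-- W to move --
(0,2): no bracket -> illegal
(0,6): no bracket -> illegal
(1,0): no bracket -> illegal
(1,1): no bracket -> illegal
(1,2): no bracket -> illegal
(1,4): no bracket -> illegal
(1,5): no bracket -> illegal
(1,6): no bracket -> illegal
(2,0): flips 3 -> legal
(2,4): flips 1 -> legal
(2,5): no bracket -> illegal
(3,0): no bracket -> illegal
(3,2): no bracket -> illegal
(3,5): flips 3 -> legal
(3,6): no bracket -> illegal
(4,0): flips 1 -> legal
(4,6): no bracket -> illegal
(5,0): no bracket -> illegal
(5,1): flips 1 -> legal
(5,2): no bracket -> illegal
(5,4): no bracket -> illegal
(5,6): no bracket -> illegal
W mobility = 5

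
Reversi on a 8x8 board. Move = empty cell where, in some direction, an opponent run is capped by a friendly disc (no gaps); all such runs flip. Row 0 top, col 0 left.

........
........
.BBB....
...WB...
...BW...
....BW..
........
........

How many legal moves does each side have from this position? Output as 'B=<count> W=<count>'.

Answer: B=4 W=7

Derivation:
-- B to move --
(2,4): no bracket -> illegal
(3,2): flips 1 -> legal
(3,5): no bracket -> illegal
(4,2): no bracket -> illegal
(4,5): flips 1 -> legal
(4,6): no bracket -> illegal
(5,3): no bracket -> illegal
(5,6): flips 1 -> legal
(6,4): no bracket -> illegal
(6,5): no bracket -> illegal
(6,6): flips 3 -> legal
B mobility = 4
-- W to move --
(1,0): no bracket -> illegal
(1,1): flips 1 -> legal
(1,2): no bracket -> illegal
(1,3): flips 1 -> legal
(1,4): no bracket -> illegal
(2,0): no bracket -> illegal
(2,4): flips 1 -> legal
(2,5): no bracket -> illegal
(3,0): no bracket -> illegal
(3,1): no bracket -> illegal
(3,2): no bracket -> illegal
(3,5): flips 1 -> legal
(4,2): flips 1 -> legal
(4,5): no bracket -> illegal
(5,2): no bracket -> illegal
(5,3): flips 2 -> legal
(6,3): no bracket -> illegal
(6,4): flips 1 -> legal
(6,5): no bracket -> illegal
W mobility = 7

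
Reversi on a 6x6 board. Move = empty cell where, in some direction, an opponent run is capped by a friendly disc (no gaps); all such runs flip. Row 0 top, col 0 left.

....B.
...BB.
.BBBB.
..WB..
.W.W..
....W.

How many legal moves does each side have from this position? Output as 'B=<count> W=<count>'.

Answer: B=4 W=5

Derivation:
-- B to move --
(3,0): no bracket -> illegal
(3,1): flips 1 -> legal
(3,4): no bracket -> illegal
(4,0): no bracket -> illegal
(4,2): flips 1 -> legal
(4,4): no bracket -> illegal
(4,5): no bracket -> illegal
(5,0): flips 2 -> legal
(5,1): no bracket -> illegal
(5,2): no bracket -> illegal
(5,3): flips 1 -> legal
(5,5): no bracket -> illegal
B mobility = 4
-- W to move --
(0,2): no bracket -> illegal
(0,3): flips 3 -> legal
(0,5): flips 2 -> legal
(1,0): flips 1 -> legal
(1,1): no bracket -> illegal
(1,2): flips 1 -> legal
(1,5): no bracket -> illegal
(2,0): no bracket -> illegal
(2,5): no bracket -> illegal
(3,0): no bracket -> illegal
(3,1): no bracket -> illegal
(3,4): flips 1 -> legal
(3,5): no bracket -> illegal
(4,2): no bracket -> illegal
(4,4): no bracket -> illegal
W mobility = 5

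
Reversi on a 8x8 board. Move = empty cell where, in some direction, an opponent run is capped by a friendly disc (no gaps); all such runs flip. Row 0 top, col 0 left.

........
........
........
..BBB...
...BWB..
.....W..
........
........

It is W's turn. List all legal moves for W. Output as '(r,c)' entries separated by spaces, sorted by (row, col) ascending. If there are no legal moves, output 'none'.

(2,1): no bracket -> illegal
(2,2): flips 1 -> legal
(2,3): no bracket -> illegal
(2,4): flips 1 -> legal
(2,5): no bracket -> illegal
(3,1): no bracket -> illegal
(3,5): flips 1 -> legal
(3,6): no bracket -> illegal
(4,1): no bracket -> illegal
(4,2): flips 1 -> legal
(4,6): flips 1 -> legal
(5,2): no bracket -> illegal
(5,3): no bracket -> illegal
(5,4): no bracket -> illegal
(5,6): no bracket -> illegal

Answer: (2,2) (2,4) (3,5) (4,2) (4,6)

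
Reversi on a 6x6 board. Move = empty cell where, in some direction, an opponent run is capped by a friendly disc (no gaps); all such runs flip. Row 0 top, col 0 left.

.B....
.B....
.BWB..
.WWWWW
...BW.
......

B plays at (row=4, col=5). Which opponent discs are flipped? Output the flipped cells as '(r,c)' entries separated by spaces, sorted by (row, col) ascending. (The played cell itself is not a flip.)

Answer: (3,4) (4,4)

Derivation:
Dir NW: opp run (3,4) capped by B -> flip
Dir N: opp run (3,5), next='.' -> no flip
Dir NE: edge -> no flip
Dir W: opp run (4,4) capped by B -> flip
Dir E: edge -> no flip
Dir SW: first cell '.' (not opp) -> no flip
Dir S: first cell '.' (not opp) -> no flip
Dir SE: edge -> no flip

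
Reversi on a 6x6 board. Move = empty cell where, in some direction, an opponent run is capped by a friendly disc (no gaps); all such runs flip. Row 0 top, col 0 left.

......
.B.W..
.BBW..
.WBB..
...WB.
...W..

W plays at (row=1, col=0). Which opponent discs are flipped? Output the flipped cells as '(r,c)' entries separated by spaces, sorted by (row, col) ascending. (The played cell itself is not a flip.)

Answer: (2,1) (3,2)

Derivation:
Dir NW: edge -> no flip
Dir N: first cell '.' (not opp) -> no flip
Dir NE: first cell '.' (not opp) -> no flip
Dir W: edge -> no flip
Dir E: opp run (1,1), next='.' -> no flip
Dir SW: edge -> no flip
Dir S: first cell '.' (not opp) -> no flip
Dir SE: opp run (2,1) (3,2) capped by W -> flip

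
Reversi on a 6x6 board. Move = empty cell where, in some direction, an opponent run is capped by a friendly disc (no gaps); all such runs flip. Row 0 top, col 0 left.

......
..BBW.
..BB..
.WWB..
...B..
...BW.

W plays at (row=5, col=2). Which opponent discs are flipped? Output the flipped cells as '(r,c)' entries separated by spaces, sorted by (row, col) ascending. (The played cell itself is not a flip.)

Answer: (5,3)

Derivation:
Dir NW: first cell '.' (not opp) -> no flip
Dir N: first cell '.' (not opp) -> no flip
Dir NE: opp run (4,3), next='.' -> no flip
Dir W: first cell '.' (not opp) -> no flip
Dir E: opp run (5,3) capped by W -> flip
Dir SW: edge -> no flip
Dir S: edge -> no flip
Dir SE: edge -> no flip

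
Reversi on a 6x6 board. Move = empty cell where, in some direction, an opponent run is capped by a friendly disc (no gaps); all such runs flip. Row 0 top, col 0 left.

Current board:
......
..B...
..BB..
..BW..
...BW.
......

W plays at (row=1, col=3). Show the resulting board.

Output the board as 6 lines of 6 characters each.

Answer: ......
..BW..
..BW..
..BW..
...BW.
......

Derivation:
Place W at (1,3); scan 8 dirs for brackets.
Dir NW: first cell '.' (not opp) -> no flip
Dir N: first cell '.' (not opp) -> no flip
Dir NE: first cell '.' (not opp) -> no flip
Dir W: opp run (1,2), next='.' -> no flip
Dir E: first cell '.' (not opp) -> no flip
Dir SW: opp run (2,2), next='.' -> no flip
Dir S: opp run (2,3) capped by W -> flip
Dir SE: first cell '.' (not opp) -> no flip
All flips: (2,3)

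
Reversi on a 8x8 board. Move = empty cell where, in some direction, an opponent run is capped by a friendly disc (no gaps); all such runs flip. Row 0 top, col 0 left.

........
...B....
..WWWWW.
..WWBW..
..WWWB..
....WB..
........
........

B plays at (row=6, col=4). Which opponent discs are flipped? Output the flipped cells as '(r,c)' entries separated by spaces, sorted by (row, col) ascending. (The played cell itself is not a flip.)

Answer: (4,4) (5,4)

Derivation:
Dir NW: first cell '.' (not opp) -> no flip
Dir N: opp run (5,4) (4,4) capped by B -> flip
Dir NE: first cell 'B' (not opp) -> no flip
Dir W: first cell '.' (not opp) -> no flip
Dir E: first cell '.' (not opp) -> no flip
Dir SW: first cell '.' (not opp) -> no flip
Dir S: first cell '.' (not opp) -> no flip
Dir SE: first cell '.' (not opp) -> no flip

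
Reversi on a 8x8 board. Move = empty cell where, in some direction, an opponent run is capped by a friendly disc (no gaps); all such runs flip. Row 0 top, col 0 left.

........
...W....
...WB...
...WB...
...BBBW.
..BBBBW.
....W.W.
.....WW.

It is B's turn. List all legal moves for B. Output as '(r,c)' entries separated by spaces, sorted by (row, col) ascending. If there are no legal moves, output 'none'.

Answer: (0,2) (0,3) (1,2) (2,2) (3,2) (3,7) (4,2) (4,7) (5,7) (6,7) (7,3) (7,4) (7,7)

Derivation:
(0,2): flips 1 -> legal
(0,3): flips 3 -> legal
(0,4): no bracket -> illegal
(1,2): flips 1 -> legal
(1,4): no bracket -> illegal
(2,2): flips 2 -> legal
(3,2): flips 1 -> legal
(3,5): no bracket -> illegal
(3,6): no bracket -> illegal
(3,7): flips 1 -> legal
(4,2): flips 1 -> legal
(4,7): flips 1 -> legal
(5,7): flips 1 -> legal
(6,3): no bracket -> illegal
(6,5): no bracket -> illegal
(6,7): flips 1 -> legal
(7,3): flips 1 -> legal
(7,4): flips 1 -> legal
(7,7): flips 1 -> legal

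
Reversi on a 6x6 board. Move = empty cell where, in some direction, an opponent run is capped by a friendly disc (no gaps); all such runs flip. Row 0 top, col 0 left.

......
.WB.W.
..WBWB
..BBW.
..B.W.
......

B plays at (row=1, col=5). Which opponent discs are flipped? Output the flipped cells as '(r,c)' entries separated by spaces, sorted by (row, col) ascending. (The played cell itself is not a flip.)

Dir NW: first cell '.' (not opp) -> no flip
Dir N: first cell '.' (not opp) -> no flip
Dir NE: edge -> no flip
Dir W: opp run (1,4), next='.' -> no flip
Dir E: edge -> no flip
Dir SW: opp run (2,4) capped by B -> flip
Dir S: first cell 'B' (not opp) -> no flip
Dir SE: edge -> no flip

Answer: (2,4)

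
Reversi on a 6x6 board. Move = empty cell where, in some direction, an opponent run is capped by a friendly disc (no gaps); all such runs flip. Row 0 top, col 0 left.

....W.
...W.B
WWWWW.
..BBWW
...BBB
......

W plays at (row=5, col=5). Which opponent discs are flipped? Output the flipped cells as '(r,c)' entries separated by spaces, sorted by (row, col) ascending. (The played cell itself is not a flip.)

Dir NW: opp run (4,4) (3,3) capped by W -> flip
Dir N: opp run (4,5) capped by W -> flip
Dir NE: edge -> no flip
Dir W: first cell '.' (not opp) -> no flip
Dir E: edge -> no flip
Dir SW: edge -> no flip
Dir S: edge -> no flip
Dir SE: edge -> no flip

Answer: (3,3) (4,4) (4,5)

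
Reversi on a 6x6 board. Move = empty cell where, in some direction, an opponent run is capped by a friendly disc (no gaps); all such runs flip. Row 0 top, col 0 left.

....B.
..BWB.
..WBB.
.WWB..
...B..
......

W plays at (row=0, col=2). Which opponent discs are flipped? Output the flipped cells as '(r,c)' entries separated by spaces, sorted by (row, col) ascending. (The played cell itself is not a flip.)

Answer: (1,2)

Derivation:
Dir NW: edge -> no flip
Dir N: edge -> no flip
Dir NE: edge -> no flip
Dir W: first cell '.' (not opp) -> no flip
Dir E: first cell '.' (not opp) -> no flip
Dir SW: first cell '.' (not opp) -> no flip
Dir S: opp run (1,2) capped by W -> flip
Dir SE: first cell 'W' (not opp) -> no flip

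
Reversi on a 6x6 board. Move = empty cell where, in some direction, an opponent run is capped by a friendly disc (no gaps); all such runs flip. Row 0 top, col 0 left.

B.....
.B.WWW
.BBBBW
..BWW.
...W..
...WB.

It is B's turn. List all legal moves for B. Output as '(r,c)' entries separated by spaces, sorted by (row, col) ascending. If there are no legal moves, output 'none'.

(0,2): flips 1 -> legal
(0,3): flips 1 -> legal
(0,4): flips 2 -> legal
(0,5): flips 1 -> legal
(1,2): no bracket -> illegal
(3,5): flips 2 -> legal
(4,2): flips 1 -> legal
(4,4): flips 2 -> legal
(4,5): flips 1 -> legal
(5,2): flips 1 -> legal

Answer: (0,2) (0,3) (0,4) (0,5) (3,5) (4,2) (4,4) (4,5) (5,2)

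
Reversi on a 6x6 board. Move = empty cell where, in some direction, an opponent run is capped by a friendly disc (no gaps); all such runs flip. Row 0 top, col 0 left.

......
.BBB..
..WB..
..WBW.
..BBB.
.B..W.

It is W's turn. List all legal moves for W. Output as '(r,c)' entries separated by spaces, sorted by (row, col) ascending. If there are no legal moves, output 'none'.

(0,0): flips 1 -> legal
(0,1): flips 2 -> legal
(0,2): flips 1 -> legal
(0,3): no bracket -> illegal
(0,4): flips 1 -> legal
(1,0): no bracket -> illegal
(1,4): flips 1 -> legal
(2,0): no bracket -> illegal
(2,1): no bracket -> illegal
(2,4): flips 1 -> legal
(3,1): no bracket -> illegal
(3,5): no bracket -> illegal
(4,0): no bracket -> illegal
(4,1): no bracket -> illegal
(4,5): no bracket -> illegal
(5,0): no bracket -> illegal
(5,2): flips 2 -> legal
(5,3): no bracket -> illegal
(5,5): flips 2 -> legal

Answer: (0,0) (0,1) (0,2) (0,4) (1,4) (2,4) (5,2) (5,5)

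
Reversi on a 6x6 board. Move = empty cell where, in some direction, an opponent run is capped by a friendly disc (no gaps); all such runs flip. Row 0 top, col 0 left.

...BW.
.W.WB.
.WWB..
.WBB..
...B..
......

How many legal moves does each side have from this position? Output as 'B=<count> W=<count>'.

-- B to move --
(0,0): flips 2 -> legal
(0,1): no bracket -> illegal
(0,2): no bracket -> illegal
(0,5): flips 1 -> legal
(1,0): flips 1 -> legal
(1,2): flips 2 -> legal
(1,5): no bracket -> illegal
(2,0): flips 2 -> legal
(2,4): no bracket -> illegal
(3,0): flips 1 -> legal
(4,0): no bracket -> illegal
(4,1): no bracket -> illegal
(4,2): no bracket -> illegal
B mobility = 6
-- W to move --
(0,2): flips 1 -> legal
(0,5): no bracket -> illegal
(1,2): no bracket -> illegal
(1,5): flips 1 -> legal
(2,4): flips 2 -> legal
(2,5): no bracket -> illegal
(3,4): flips 2 -> legal
(4,1): no bracket -> illegal
(4,2): flips 1 -> legal
(4,4): flips 1 -> legal
(5,2): no bracket -> illegal
(5,3): flips 3 -> legal
(5,4): flips 2 -> legal
W mobility = 8

Answer: B=6 W=8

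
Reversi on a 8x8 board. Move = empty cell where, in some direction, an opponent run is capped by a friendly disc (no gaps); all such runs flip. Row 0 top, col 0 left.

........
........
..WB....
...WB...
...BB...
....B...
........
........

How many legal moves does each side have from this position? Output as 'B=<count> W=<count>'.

Answer: B=3 W=5

Derivation:
-- B to move --
(1,1): flips 2 -> legal
(1,2): no bracket -> illegal
(1,3): no bracket -> illegal
(2,1): flips 1 -> legal
(2,4): no bracket -> illegal
(3,1): no bracket -> illegal
(3,2): flips 1 -> legal
(4,2): no bracket -> illegal
B mobility = 3
-- W to move --
(1,2): no bracket -> illegal
(1,3): flips 1 -> legal
(1,4): no bracket -> illegal
(2,4): flips 1 -> legal
(2,5): no bracket -> illegal
(3,2): no bracket -> illegal
(3,5): flips 1 -> legal
(4,2): no bracket -> illegal
(4,5): no bracket -> illegal
(5,2): no bracket -> illegal
(5,3): flips 1 -> legal
(5,5): flips 1 -> legal
(6,3): no bracket -> illegal
(6,4): no bracket -> illegal
(6,5): no bracket -> illegal
W mobility = 5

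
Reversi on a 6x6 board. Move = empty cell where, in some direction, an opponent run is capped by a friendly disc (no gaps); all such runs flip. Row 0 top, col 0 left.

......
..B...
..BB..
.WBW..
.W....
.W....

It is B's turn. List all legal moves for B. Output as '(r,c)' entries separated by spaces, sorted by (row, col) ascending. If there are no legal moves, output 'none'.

Answer: (3,0) (3,4) (4,0) (4,3) (4,4) (5,0)

Derivation:
(2,0): no bracket -> illegal
(2,1): no bracket -> illegal
(2,4): no bracket -> illegal
(3,0): flips 1 -> legal
(3,4): flips 1 -> legal
(4,0): flips 1 -> legal
(4,2): no bracket -> illegal
(4,3): flips 1 -> legal
(4,4): flips 1 -> legal
(5,0): flips 1 -> legal
(5,2): no bracket -> illegal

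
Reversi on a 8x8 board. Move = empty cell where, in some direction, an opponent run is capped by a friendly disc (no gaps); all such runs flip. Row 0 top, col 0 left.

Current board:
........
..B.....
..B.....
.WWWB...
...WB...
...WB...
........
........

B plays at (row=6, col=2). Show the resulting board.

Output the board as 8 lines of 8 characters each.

Answer: ........
..B.....
..B.....
.WWWB...
...WB...
...BB...
..B.....
........

Derivation:
Place B at (6,2); scan 8 dirs for brackets.
Dir NW: first cell '.' (not opp) -> no flip
Dir N: first cell '.' (not opp) -> no flip
Dir NE: opp run (5,3) capped by B -> flip
Dir W: first cell '.' (not opp) -> no flip
Dir E: first cell '.' (not opp) -> no flip
Dir SW: first cell '.' (not opp) -> no flip
Dir S: first cell '.' (not opp) -> no flip
Dir SE: first cell '.' (not opp) -> no flip
All flips: (5,3)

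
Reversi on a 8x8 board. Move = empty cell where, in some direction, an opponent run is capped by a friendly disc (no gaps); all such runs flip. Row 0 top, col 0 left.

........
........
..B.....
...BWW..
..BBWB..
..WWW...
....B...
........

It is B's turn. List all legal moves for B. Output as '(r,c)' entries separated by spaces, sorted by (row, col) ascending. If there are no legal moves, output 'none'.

(2,3): flips 1 -> legal
(2,4): flips 3 -> legal
(2,5): flips 2 -> legal
(2,6): no bracket -> illegal
(3,6): flips 2 -> legal
(4,1): no bracket -> illegal
(4,6): no bracket -> illegal
(5,1): no bracket -> illegal
(5,5): flips 1 -> legal
(6,1): flips 1 -> legal
(6,2): flips 1 -> legal
(6,3): flips 2 -> legal
(6,5): flips 1 -> legal

Answer: (2,3) (2,4) (2,5) (3,6) (5,5) (6,1) (6,2) (6,3) (6,5)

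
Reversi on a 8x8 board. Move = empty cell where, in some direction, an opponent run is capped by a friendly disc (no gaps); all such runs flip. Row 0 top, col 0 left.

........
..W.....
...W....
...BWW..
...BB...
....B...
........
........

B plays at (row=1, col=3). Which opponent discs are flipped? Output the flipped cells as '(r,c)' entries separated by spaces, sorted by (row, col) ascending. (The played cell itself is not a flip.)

Answer: (2,3)

Derivation:
Dir NW: first cell '.' (not opp) -> no flip
Dir N: first cell '.' (not opp) -> no flip
Dir NE: first cell '.' (not opp) -> no flip
Dir W: opp run (1,2), next='.' -> no flip
Dir E: first cell '.' (not opp) -> no flip
Dir SW: first cell '.' (not opp) -> no flip
Dir S: opp run (2,3) capped by B -> flip
Dir SE: first cell '.' (not opp) -> no flip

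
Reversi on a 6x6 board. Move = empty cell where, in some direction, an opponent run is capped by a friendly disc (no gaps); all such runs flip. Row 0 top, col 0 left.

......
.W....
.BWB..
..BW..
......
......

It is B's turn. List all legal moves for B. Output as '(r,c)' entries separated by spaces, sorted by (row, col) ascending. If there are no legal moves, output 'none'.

Answer: (0,1) (1,2) (3,4) (4,3)

Derivation:
(0,0): no bracket -> illegal
(0,1): flips 1 -> legal
(0,2): no bracket -> illegal
(1,0): no bracket -> illegal
(1,2): flips 1 -> legal
(1,3): no bracket -> illegal
(2,0): no bracket -> illegal
(2,4): no bracket -> illegal
(3,1): no bracket -> illegal
(3,4): flips 1 -> legal
(4,2): no bracket -> illegal
(4,3): flips 1 -> legal
(4,4): no bracket -> illegal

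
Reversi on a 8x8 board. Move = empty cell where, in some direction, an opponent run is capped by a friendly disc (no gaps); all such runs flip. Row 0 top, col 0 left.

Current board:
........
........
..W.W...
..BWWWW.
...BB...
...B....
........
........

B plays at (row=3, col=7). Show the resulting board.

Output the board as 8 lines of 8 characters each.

Place B at (3,7); scan 8 dirs for brackets.
Dir NW: first cell '.' (not opp) -> no flip
Dir N: first cell '.' (not opp) -> no flip
Dir NE: edge -> no flip
Dir W: opp run (3,6) (3,5) (3,4) (3,3) capped by B -> flip
Dir E: edge -> no flip
Dir SW: first cell '.' (not opp) -> no flip
Dir S: first cell '.' (not opp) -> no flip
Dir SE: edge -> no flip
All flips: (3,3) (3,4) (3,5) (3,6)

Answer: ........
........
..W.W...
..BBBBBB
...BB...
...B....
........
........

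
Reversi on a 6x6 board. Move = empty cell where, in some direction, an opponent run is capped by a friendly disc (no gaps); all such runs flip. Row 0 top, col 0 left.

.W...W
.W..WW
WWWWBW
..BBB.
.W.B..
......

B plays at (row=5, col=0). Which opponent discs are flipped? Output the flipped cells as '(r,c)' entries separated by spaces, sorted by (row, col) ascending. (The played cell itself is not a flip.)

Dir NW: edge -> no flip
Dir N: first cell '.' (not opp) -> no flip
Dir NE: opp run (4,1) capped by B -> flip
Dir W: edge -> no flip
Dir E: first cell '.' (not opp) -> no flip
Dir SW: edge -> no flip
Dir S: edge -> no flip
Dir SE: edge -> no flip

Answer: (4,1)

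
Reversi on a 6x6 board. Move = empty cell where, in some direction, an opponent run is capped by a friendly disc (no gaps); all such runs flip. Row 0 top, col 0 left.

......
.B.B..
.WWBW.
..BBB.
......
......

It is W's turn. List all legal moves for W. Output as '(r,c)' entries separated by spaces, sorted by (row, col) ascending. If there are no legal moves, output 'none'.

(0,0): flips 1 -> legal
(0,1): flips 1 -> legal
(0,2): flips 1 -> legal
(0,3): no bracket -> illegal
(0,4): flips 1 -> legal
(1,0): no bracket -> illegal
(1,2): no bracket -> illegal
(1,4): no bracket -> illegal
(2,0): no bracket -> illegal
(2,5): no bracket -> illegal
(3,1): no bracket -> illegal
(3,5): no bracket -> illegal
(4,1): no bracket -> illegal
(4,2): flips 2 -> legal
(4,3): flips 1 -> legal
(4,4): flips 2 -> legal
(4,5): no bracket -> illegal

Answer: (0,0) (0,1) (0,2) (0,4) (4,2) (4,3) (4,4)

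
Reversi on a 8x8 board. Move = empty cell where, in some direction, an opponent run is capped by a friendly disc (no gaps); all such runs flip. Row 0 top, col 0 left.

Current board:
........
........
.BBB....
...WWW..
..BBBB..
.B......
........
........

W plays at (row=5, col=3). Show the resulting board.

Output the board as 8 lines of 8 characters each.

Place W at (5,3); scan 8 dirs for brackets.
Dir NW: opp run (4,2), next='.' -> no flip
Dir N: opp run (4,3) capped by W -> flip
Dir NE: opp run (4,4) capped by W -> flip
Dir W: first cell '.' (not opp) -> no flip
Dir E: first cell '.' (not opp) -> no flip
Dir SW: first cell '.' (not opp) -> no flip
Dir S: first cell '.' (not opp) -> no flip
Dir SE: first cell '.' (not opp) -> no flip
All flips: (4,3) (4,4)

Answer: ........
........
.BBB....
...WWW..
..BWWB..
.B.W....
........
........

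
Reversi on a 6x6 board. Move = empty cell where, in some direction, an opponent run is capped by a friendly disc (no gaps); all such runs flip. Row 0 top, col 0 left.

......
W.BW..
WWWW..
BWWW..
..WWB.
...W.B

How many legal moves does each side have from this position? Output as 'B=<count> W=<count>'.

Answer: B=6 W=7

Derivation:
-- B to move --
(0,0): flips 2 -> legal
(0,1): no bracket -> illegal
(0,2): no bracket -> illegal
(0,3): no bracket -> illegal
(0,4): no bracket -> illegal
(1,1): flips 2 -> legal
(1,4): flips 1 -> legal
(2,4): no bracket -> illegal
(3,4): flips 4 -> legal
(4,0): no bracket -> illegal
(4,1): flips 2 -> legal
(5,1): no bracket -> illegal
(5,2): flips 3 -> legal
(5,4): no bracket -> illegal
B mobility = 6
-- W to move --
(0,1): flips 1 -> legal
(0,2): flips 1 -> legal
(0,3): flips 1 -> legal
(1,1): flips 1 -> legal
(3,4): no bracket -> illegal
(3,5): flips 1 -> legal
(4,0): flips 1 -> legal
(4,1): no bracket -> illegal
(4,5): flips 1 -> legal
(5,4): no bracket -> illegal
W mobility = 7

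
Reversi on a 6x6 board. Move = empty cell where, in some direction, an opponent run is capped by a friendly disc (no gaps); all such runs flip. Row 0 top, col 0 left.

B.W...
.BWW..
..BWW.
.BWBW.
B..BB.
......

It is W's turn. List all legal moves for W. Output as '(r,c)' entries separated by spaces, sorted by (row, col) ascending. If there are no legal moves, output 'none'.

Answer: (1,0) (2,0) (2,1) (3,0) (4,2) (5,2) (5,3) (5,4)

Derivation:
(0,1): no bracket -> illegal
(1,0): flips 1 -> legal
(2,0): flips 1 -> legal
(2,1): flips 1 -> legal
(3,0): flips 1 -> legal
(3,5): no bracket -> illegal
(4,1): no bracket -> illegal
(4,2): flips 1 -> legal
(4,5): no bracket -> illegal
(5,0): no bracket -> illegal
(5,1): no bracket -> illegal
(5,2): flips 1 -> legal
(5,3): flips 2 -> legal
(5,4): flips 2 -> legal
(5,5): no bracket -> illegal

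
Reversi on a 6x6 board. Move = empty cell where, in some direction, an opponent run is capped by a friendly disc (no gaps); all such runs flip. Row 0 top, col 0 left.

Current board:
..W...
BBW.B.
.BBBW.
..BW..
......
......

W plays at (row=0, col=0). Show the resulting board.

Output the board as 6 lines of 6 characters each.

Answer: W.W...
BWW.B.
.BWBW.
..BW..
......
......

Derivation:
Place W at (0,0); scan 8 dirs for brackets.
Dir NW: edge -> no flip
Dir N: edge -> no flip
Dir NE: edge -> no flip
Dir W: edge -> no flip
Dir E: first cell '.' (not opp) -> no flip
Dir SW: edge -> no flip
Dir S: opp run (1,0), next='.' -> no flip
Dir SE: opp run (1,1) (2,2) capped by W -> flip
All flips: (1,1) (2,2)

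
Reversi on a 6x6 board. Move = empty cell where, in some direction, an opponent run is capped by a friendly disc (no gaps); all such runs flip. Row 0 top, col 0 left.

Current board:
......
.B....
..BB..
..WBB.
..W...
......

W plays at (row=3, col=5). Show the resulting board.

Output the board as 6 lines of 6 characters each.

Place W at (3,5); scan 8 dirs for brackets.
Dir NW: first cell '.' (not opp) -> no flip
Dir N: first cell '.' (not opp) -> no flip
Dir NE: edge -> no flip
Dir W: opp run (3,4) (3,3) capped by W -> flip
Dir E: edge -> no flip
Dir SW: first cell '.' (not opp) -> no flip
Dir S: first cell '.' (not opp) -> no flip
Dir SE: edge -> no flip
All flips: (3,3) (3,4)

Answer: ......
.B....
..BB..
..WWWW
..W...
......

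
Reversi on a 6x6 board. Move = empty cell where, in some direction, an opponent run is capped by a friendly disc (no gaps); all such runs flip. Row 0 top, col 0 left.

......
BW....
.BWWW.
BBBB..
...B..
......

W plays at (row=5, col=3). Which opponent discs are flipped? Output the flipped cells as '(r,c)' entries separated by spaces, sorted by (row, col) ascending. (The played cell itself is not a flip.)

Dir NW: first cell '.' (not opp) -> no flip
Dir N: opp run (4,3) (3,3) capped by W -> flip
Dir NE: first cell '.' (not opp) -> no flip
Dir W: first cell '.' (not opp) -> no flip
Dir E: first cell '.' (not opp) -> no flip
Dir SW: edge -> no flip
Dir S: edge -> no flip
Dir SE: edge -> no flip

Answer: (3,3) (4,3)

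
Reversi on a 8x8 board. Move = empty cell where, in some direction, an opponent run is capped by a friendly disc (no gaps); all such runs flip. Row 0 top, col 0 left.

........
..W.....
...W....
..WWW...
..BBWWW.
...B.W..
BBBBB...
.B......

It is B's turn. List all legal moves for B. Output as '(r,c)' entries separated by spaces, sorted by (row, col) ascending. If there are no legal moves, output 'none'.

Answer: (1,3) (2,1) (2,2) (2,4) (2,5) (3,5) (3,7) (4,7)

Derivation:
(0,1): no bracket -> illegal
(0,2): no bracket -> illegal
(0,3): no bracket -> illegal
(1,1): no bracket -> illegal
(1,3): flips 2 -> legal
(1,4): no bracket -> illegal
(2,1): flips 1 -> legal
(2,2): flips 1 -> legal
(2,4): flips 1 -> legal
(2,5): flips 1 -> legal
(3,1): no bracket -> illegal
(3,5): flips 1 -> legal
(3,6): no bracket -> illegal
(3,7): flips 2 -> legal
(4,1): no bracket -> illegal
(4,7): flips 3 -> legal
(5,4): no bracket -> illegal
(5,6): no bracket -> illegal
(5,7): no bracket -> illegal
(6,5): no bracket -> illegal
(6,6): no bracket -> illegal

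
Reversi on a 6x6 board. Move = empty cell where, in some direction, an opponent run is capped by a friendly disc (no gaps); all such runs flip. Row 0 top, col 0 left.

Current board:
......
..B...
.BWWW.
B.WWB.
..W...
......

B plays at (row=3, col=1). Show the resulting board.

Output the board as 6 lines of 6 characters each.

Answer: ......
..B...
.BWWW.
BBBBB.
..W...
......

Derivation:
Place B at (3,1); scan 8 dirs for brackets.
Dir NW: first cell '.' (not opp) -> no flip
Dir N: first cell 'B' (not opp) -> no flip
Dir NE: opp run (2,2), next='.' -> no flip
Dir W: first cell 'B' (not opp) -> no flip
Dir E: opp run (3,2) (3,3) capped by B -> flip
Dir SW: first cell '.' (not opp) -> no flip
Dir S: first cell '.' (not opp) -> no flip
Dir SE: opp run (4,2), next='.' -> no flip
All flips: (3,2) (3,3)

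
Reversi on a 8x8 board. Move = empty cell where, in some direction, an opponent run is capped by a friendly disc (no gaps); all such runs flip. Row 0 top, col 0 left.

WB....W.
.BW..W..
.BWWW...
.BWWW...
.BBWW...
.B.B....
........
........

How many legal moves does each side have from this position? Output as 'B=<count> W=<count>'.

-- B to move --
(0,2): flips 3 -> legal
(0,3): flips 1 -> legal
(0,4): no bracket -> illegal
(0,5): no bracket -> illegal
(0,7): no bracket -> illegal
(1,0): no bracket -> illegal
(1,3): flips 5 -> legal
(1,4): flips 2 -> legal
(1,6): no bracket -> illegal
(1,7): no bracket -> illegal
(2,5): flips 3 -> legal
(2,6): no bracket -> illegal
(3,5): flips 4 -> legal
(4,5): flips 5 -> legal
(5,2): no bracket -> illegal
(5,4): flips 2 -> legal
(5,5): flips 3 -> legal
B mobility = 9
-- W to move --
(0,2): flips 1 -> legal
(1,0): flips 2 -> legal
(2,0): flips 1 -> legal
(3,0): flips 2 -> legal
(4,0): flips 3 -> legal
(5,0): flips 1 -> legal
(5,2): flips 1 -> legal
(5,4): no bracket -> illegal
(6,0): flips 2 -> legal
(6,1): no bracket -> illegal
(6,2): flips 1 -> legal
(6,3): flips 1 -> legal
(6,4): no bracket -> illegal
W mobility = 10

Answer: B=9 W=10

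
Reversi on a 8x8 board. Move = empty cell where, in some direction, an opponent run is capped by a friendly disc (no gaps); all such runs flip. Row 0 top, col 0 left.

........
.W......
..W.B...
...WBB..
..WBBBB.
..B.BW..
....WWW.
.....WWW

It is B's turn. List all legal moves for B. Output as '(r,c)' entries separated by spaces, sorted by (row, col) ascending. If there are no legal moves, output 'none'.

Answer: (0,0) (2,3) (3,2) (4,1) (5,1) (5,6) (7,3) (7,4)

Derivation:
(0,0): flips 3 -> legal
(0,1): no bracket -> illegal
(0,2): no bracket -> illegal
(1,0): no bracket -> illegal
(1,2): no bracket -> illegal
(1,3): no bracket -> illegal
(2,0): no bracket -> illegal
(2,1): no bracket -> illegal
(2,3): flips 1 -> legal
(3,1): no bracket -> illegal
(3,2): flips 2 -> legal
(4,1): flips 1 -> legal
(5,1): flips 2 -> legal
(5,3): no bracket -> illegal
(5,6): flips 1 -> legal
(5,7): no bracket -> illegal
(6,3): no bracket -> illegal
(6,7): no bracket -> illegal
(7,3): flips 2 -> legal
(7,4): flips 1 -> legal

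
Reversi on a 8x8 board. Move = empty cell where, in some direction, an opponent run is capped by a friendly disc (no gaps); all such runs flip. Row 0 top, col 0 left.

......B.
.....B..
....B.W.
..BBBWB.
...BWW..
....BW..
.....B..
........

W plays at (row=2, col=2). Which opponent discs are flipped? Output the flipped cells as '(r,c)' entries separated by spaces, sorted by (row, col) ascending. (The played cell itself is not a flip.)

Dir NW: first cell '.' (not opp) -> no flip
Dir N: first cell '.' (not opp) -> no flip
Dir NE: first cell '.' (not opp) -> no flip
Dir W: first cell '.' (not opp) -> no flip
Dir E: first cell '.' (not opp) -> no flip
Dir SW: first cell '.' (not opp) -> no flip
Dir S: opp run (3,2), next='.' -> no flip
Dir SE: opp run (3,3) capped by W -> flip

Answer: (3,3)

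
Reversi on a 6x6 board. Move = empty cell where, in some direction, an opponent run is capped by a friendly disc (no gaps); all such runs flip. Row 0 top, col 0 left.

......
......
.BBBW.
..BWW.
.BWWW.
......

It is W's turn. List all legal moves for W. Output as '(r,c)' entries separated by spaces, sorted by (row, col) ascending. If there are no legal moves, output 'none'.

(1,0): flips 2 -> legal
(1,1): flips 1 -> legal
(1,2): flips 3 -> legal
(1,3): flips 1 -> legal
(1,4): no bracket -> illegal
(2,0): flips 3 -> legal
(3,0): no bracket -> illegal
(3,1): flips 1 -> legal
(4,0): flips 1 -> legal
(5,0): no bracket -> illegal
(5,1): no bracket -> illegal
(5,2): no bracket -> illegal

Answer: (1,0) (1,1) (1,2) (1,3) (2,0) (3,1) (4,0)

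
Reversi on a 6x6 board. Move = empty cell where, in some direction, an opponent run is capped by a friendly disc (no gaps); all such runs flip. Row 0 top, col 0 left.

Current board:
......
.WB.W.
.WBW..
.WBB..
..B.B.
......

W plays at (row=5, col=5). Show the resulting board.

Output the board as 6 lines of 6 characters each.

Answer: ......
.WB.W.
.WWW..
.WBW..
..B.W.
.....W

Derivation:
Place W at (5,5); scan 8 dirs for brackets.
Dir NW: opp run (4,4) (3,3) (2,2) capped by W -> flip
Dir N: first cell '.' (not opp) -> no flip
Dir NE: edge -> no flip
Dir W: first cell '.' (not opp) -> no flip
Dir E: edge -> no flip
Dir SW: edge -> no flip
Dir S: edge -> no flip
Dir SE: edge -> no flip
All flips: (2,2) (3,3) (4,4)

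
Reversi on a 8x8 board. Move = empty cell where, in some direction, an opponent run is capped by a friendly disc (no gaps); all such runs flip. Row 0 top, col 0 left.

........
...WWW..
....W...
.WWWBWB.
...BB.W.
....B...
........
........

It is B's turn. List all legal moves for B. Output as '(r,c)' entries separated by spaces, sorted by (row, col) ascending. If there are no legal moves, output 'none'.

(0,2): no bracket -> illegal
(0,3): no bracket -> illegal
(0,4): flips 2 -> legal
(0,5): no bracket -> illegal
(0,6): no bracket -> illegal
(1,2): no bracket -> illegal
(1,6): no bracket -> illegal
(2,0): no bracket -> illegal
(2,1): flips 1 -> legal
(2,2): flips 1 -> legal
(2,3): flips 1 -> legal
(2,5): no bracket -> illegal
(2,6): flips 1 -> legal
(3,0): flips 3 -> legal
(3,7): no bracket -> illegal
(4,0): no bracket -> illegal
(4,1): no bracket -> illegal
(4,2): no bracket -> illegal
(4,5): no bracket -> illegal
(4,7): no bracket -> illegal
(5,5): no bracket -> illegal
(5,6): flips 1 -> legal
(5,7): no bracket -> illegal

Answer: (0,4) (2,1) (2,2) (2,3) (2,6) (3,0) (5,6)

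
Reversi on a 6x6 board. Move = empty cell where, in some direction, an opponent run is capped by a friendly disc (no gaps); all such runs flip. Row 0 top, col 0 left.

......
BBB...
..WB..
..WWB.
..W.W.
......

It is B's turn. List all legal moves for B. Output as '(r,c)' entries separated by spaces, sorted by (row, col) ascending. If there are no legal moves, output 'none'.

Answer: (2,1) (3,1) (4,1) (4,3) (5,2) (5,4) (5,5)

Derivation:
(1,3): no bracket -> illegal
(2,1): flips 1 -> legal
(2,4): no bracket -> illegal
(3,1): flips 2 -> legal
(3,5): no bracket -> illegal
(4,1): flips 1 -> legal
(4,3): flips 1 -> legal
(4,5): no bracket -> illegal
(5,1): no bracket -> illegal
(5,2): flips 3 -> legal
(5,3): no bracket -> illegal
(5,4): flips 1 -> legal
(5,5): flips 3 -> legal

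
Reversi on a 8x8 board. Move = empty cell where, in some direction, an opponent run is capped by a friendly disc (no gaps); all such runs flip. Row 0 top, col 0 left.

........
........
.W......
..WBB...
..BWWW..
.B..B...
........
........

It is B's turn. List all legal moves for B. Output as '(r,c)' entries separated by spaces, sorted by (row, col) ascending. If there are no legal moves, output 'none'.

(1,0): flips 3 -> legal
(1,1): no bracket -> illegal
(1,2): no bracket -> illegal
(2,0): no bracket -> illegal
(2,2): flips 1 -> legal
(2,3): no bracket -> illegal
(3,0): no bracket -> illegal
(3,1): flips 1 -> legal
(3,5): no bracket -> illegal
(3,6): flips 1 -> legal
(4,1): no bracket -> illegal
(4,6): flips 3 -> legal
(5,2): flips 1 -> legal
(5,3): flips 1 -> legal
(5,5): flips 1 -> legal
(5,6): flips 1 -> legal

Answer: (1,0) (2,2) (3,1) (3,6) (4,6) (5,2) (5,3) (5,5) (5,6)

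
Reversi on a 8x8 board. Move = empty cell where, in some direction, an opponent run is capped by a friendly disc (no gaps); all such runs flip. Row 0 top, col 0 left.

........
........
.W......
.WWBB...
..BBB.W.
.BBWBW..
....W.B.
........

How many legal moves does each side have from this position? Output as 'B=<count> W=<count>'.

-- B to move --
(1,0): flips 2 -> legal
(1,1): no bracket -> illegal
(1,2): no bracket -> illegal
(2,0): flips 1 -> legal
(2,2): flips 1 -> legal
(2,3): no bracket -> illegal
(3,0): flips 2 -> legal
(3,5): no bracket -> illegal
(3,6): no bracket -> illegal
(3,7): no bracket -> illegal
(4,0): no bracket -> illegal
(4,1): no bracket -> illegal
(4,5): no bracket -> illegal
(4,7): no bracket -> illegal
(5,6): flips 1 -> legal
(5,7): no bracket -> illegal
(6,2): flips 1 -> legal
(6,3): flips 1 -> legal
(6,5): no bracket -> illegal
(7,3): no bracket -> illegal
(7,4): flips 1 -> legal
(7,5): flips 2 -> legal
B mobility = 9
-- W to move --
(2,2): flips 2 -> legal
(2,3): flips 2 -> legal
(2,4): flips 3 -> legal
(2,5): no bracket -> illegal
(3,5): flips 3 -> legal
(4,0): no bracket -> illegal
(4,1): no bracket -> illegal
(4,5): no bracket -> illegal
(5,0): flips 2 -> legal
(5,6): no bracket -> illegal
(5,7): no bracket -> illegal
(6,0): no bracket -> illegal
(6,1): no bracket -> illegal
(6,2): flips 2 -> legal
(6,3): no bracket -> illegal
(6,5): flips 2 -> legal
(6,7): no bracket -> illegal
(7,5): no bracket -> illegal
(7,6): no bracket -> illegal
(7,7): flips 1 -> legal
W mobility = 8

Answer: B=9 W=8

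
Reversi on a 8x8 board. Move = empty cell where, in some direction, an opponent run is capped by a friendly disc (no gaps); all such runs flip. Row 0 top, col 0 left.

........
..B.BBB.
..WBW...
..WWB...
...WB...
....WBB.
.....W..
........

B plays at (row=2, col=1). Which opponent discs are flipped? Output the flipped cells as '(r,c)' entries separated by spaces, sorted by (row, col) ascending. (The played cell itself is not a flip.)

Answer: (2,2)

Derivation:
Dir NW: first cell '.' (not opp) -> no flip
Dir N: first cell '.' (not opp) -> no flip
Dir NE: first cell 'B' (not opp) -> no flip
Dir W: first cell '.' (not opp) -> no flip
Dir E: opp run (2,2) capped by B -> flip
Dir SW: first cell '.' (not opp) -> no flip
Dir S: first cell '.' (not opp) -> no flip
Dir SE: opp run (3,2) (4,3) (5,4) (6,5), next='.' -> no flip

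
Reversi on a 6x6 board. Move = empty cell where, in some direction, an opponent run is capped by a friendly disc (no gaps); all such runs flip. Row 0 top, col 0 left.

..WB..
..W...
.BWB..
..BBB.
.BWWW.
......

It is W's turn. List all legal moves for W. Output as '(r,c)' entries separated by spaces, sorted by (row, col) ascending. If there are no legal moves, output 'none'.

Answer: (0,4) (1,0) (1,3) (2,0) (2,4) (2,5) (3,0) (4,0) (4,5)

Derivation:
(0,4): flips 1 -> legal
(1,0): flips 2 -> legal
(1,1): no bracket -> illegal
(1,3): flips 2 -> legal
(1,4): no bracket -> illegal
(2,0): flips 1 -> legal
(2,4): flips 3 -> legal
(2,5): flips 1 -> legal
(3,0): flips 1 -> legal
(3,1): no bracket -> illegal
(3,5): no bracket -> illegal
(4,0): flips 1 -> legal
(4,5): flips 2 -> legal
(5,0): no bracket -> illegal
(5,1): no bracket -> illegal
(5,2): no bracket -> illegal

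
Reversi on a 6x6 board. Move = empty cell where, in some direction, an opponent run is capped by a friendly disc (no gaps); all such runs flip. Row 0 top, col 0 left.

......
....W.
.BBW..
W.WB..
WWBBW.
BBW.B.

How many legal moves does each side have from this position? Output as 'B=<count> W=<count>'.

-- B to move --
(0,3): no bracket -> illegal
(0,4): no bracket -> illegal
(0,5): flips 4 -> legal
(1,2): no bracket -> illegal
(1,3): flips 1 -> legal
(1,5): no bracket -> illegal
(2,0): flips 2 -> legal
(2,4): flips 1 -> legal
(2,5): no bracket -> illegal
(3,1): flips 2 -> legal
(3,4): flips 1 -> legal
(3,5): no bracket -> illegal
(4,5): flips 1 -> legal
(5,3): flips 1 -> legal
(5,5): flips 1 -> legal
B mobility = 9
-- W to move --
(1,0): flips 1 -> legal
(1,1): flips 2 -> legal
(1,2): flips 2 -> legal
(1,3): no bracket -> illegal
(2,0): flips 2 -> legal
(2,4): no bracket -> illegal
(3,1): no bracket -> illegal
(3,4): flips 2 -> legal
(4,5): no bracket -> illegal
(5,3): flips 2 -> legal
(5,5): no bracket -> illegal
W mobility = 6

Answer: B=9 W=6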